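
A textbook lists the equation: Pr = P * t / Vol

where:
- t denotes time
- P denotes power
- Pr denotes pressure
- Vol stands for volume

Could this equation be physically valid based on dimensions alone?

Yes

t (time) has dimensions [T].
P (power) has dimensions [L^2 M T^-3].
Pr (pressure) has dimensions [L^-1 M T^-2].
Vol (volume) has dimensions [L^3].

Left side: [L^-1 M T^-2]
Right side: [L^-1 M T^-2]

Both sides have the same dimensions, so the equation is dimensionally consistent.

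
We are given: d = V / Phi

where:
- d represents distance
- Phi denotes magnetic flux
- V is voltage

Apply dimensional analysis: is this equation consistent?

No

d (distance) has dimensions [L].
Phi (magnetic flux) has dimensions [I^-1 L^2 M T^-2].
V (voltage) has dimensions [I^-1 L^2 M T^-3].

Left side: [L]
Right side: [T^-1]

The two sides have different dimensions, so the equation is NOT dimensionally consistent.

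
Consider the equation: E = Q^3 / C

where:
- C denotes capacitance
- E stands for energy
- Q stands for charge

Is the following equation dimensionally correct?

No

C (capacitance) has dimensions [I^2 L^-2 M^-1 T^4].
E (energy) has dimensions [L^2 M T^-2].
Q (charge) has dimensions [I T].

Left side: [L^2 M T^-2]
Right side: [I L^2 M T^-1]

The two sides have different dimensions, so the equation is NOT dimensionally consistent.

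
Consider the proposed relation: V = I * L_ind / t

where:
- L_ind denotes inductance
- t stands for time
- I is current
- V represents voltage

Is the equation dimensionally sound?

Yes

L_ind (inductance) has dimensions [I^-2 L^2 M T^-2].
t (time) has dimensions [T].
I (current) has dimensions [I].
V (voltage) has dimensions [I^-1 L^2 M T^-3].

Left side: [I^-1 L^2 M T^-3]
Right side: [I^-1 L^2 M T^-3]

Both sides have the same dimensions, so the equation is dimensionally consistent.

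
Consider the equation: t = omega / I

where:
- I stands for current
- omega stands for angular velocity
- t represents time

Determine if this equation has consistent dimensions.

No

I (current) has dimensions [I].
omega (angular velocity) has dimensions [T^-1].
t (time) has dimensions [T].

Left side: [T]
Right side: [I^-1 T^-1]

The two sides have different dimensions, so the equation is NOT dimensionally consistent.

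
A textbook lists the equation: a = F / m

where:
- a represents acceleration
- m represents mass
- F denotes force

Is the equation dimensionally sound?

Yes

a (acceleration) has dimensions [L T^-2].
m (mass) has dimensions [M].
F (force) has dimensions [L M T^-2].

Left side: [L T^-2]
Right side: [L T^-2]

Both sides have the same dimensions, so the equation is dimensionally consistent.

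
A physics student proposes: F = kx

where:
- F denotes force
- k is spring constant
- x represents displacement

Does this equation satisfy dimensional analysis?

Yes

F (force) has dimensions [L M T^-2].
k (spring constant) has dimensions [M T^-2].
x (displacement) has dimensions [L].

Left side: [L M T^-2]
Right side: [L M T^-2]

Both sides have the same dimensions, so the equation is dimensionally consistent.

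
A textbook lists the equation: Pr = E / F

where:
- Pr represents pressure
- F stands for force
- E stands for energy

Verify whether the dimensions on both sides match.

No

Pr (pressure) has dimensions [L^-1 M T^-2].
F (force) has dimensions [L M T^-2].
E (energy) has dimensions [L^2 M T^-2].

Left side: [L^-1 M T^-2]
Right side: [L]

The two sides have different dimensions, so the equation is NOT dimensionally consistent.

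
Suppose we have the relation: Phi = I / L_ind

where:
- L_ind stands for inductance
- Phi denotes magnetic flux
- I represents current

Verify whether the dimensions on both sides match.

No

L_ind (inductance) has dimensions [I^-2 L^2 M T^-2].
Phi (magnetic flux) has dimensions [I^-1 L^2 M T^-2].
I (current) has dimensions [I].

Left side: [I^-1 L^2 M T^-2]
Right side: [I^3 L^-2 M^-1 T^2]

The two sides have different dimensions, so the equation is NOT dimensionally consistent.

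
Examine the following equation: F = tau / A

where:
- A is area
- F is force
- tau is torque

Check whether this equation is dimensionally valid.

No

A (area) has dimensions [L^2].
F (force) has dimensions [L M T^-2].
tau (torque) has dimensions [L^2 M T^-2].

Left side: [L M T^-2]
Right side: [M T^-2]

The two sides have different dimensions, so the equation is NOT dimensionally consistent.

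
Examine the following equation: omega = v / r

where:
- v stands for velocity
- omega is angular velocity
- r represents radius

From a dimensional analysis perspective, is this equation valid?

Yes

v (velocity) has dimensions [L T^-1].
omega (angular velocity) has dimensions [T^-1].
r (radius) has dimensions [L].

Left side: [T^-1]
Right side: [T^-1]

Both sides have the same dimensions, so the equation is dimensionally consistent.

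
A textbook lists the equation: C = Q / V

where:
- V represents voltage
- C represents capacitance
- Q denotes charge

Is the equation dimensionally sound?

Yes

V (voltage) has dimensions [I^-1 L^2 M T^-3].
C (capacitance) has dimensions [I^2 L^-2 M^-1 T^4].
Q (charge) has dimensions [I T].

Left side: [I^2 L^-2 M^-1 T^4]
Right side: [I^2 L^-2 M^-1 T^4]

Both sides have the same dimensions, so the equation is dimensionally consistent.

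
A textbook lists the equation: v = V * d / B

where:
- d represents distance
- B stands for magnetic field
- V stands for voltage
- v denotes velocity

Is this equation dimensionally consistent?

No

d (distance) has dimensions [L].
B (magnetic field) has dimensions [I^-1 M T^-2].
V (voltage) has dimensions [I^-1 L^2 M T^-3].
v (velocity) has dimensions [L T^-1].

Left side: [L T^-1]
Right side: [L^3 T^-1]

The two sides have different dimensions, so the equation is NOT dimensionally consistent.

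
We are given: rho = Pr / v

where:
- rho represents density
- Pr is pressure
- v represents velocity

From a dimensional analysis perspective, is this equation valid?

No

rho (density) has dimensions [L^-3 M].
Pr (pressure) has dimensions [L^-1 M T^-2].
v (velocity) has dimensions [L T^-1].

Left side: [L^-3 M]
Right side: [L^-2 M T^-1]

The two sides have different dimensions, so the equation is NOT dimensionally consistent.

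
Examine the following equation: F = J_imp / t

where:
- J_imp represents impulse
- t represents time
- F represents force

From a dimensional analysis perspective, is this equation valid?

Yes

J_imp (impulse) has dimensions [L M T^-1].
t (time) has dimensions [T].
F (force) has dimensions [L M T^-2].

Left side: [L M T^-2]
Right side: [L M T^-2]

Both sides have the same dimensions, so the equation is dimensionally consistent.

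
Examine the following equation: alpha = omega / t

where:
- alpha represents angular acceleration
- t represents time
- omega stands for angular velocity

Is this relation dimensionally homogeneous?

Yes

alpha (angular acceleration) has dimensions [T^-2].
t (time) has dimensions [T].
omega (angular velocity) has dimensions [T^-1].

Left side: [T^-2]
Right side: [T^-2]

Both sides have the same dimensions, so the equation is dimensionally consistent.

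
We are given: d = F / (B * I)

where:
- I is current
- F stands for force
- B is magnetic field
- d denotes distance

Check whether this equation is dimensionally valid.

Yes

I (current) has dimensions [I].
F (force) has dimensions [L M T^-2].
B (magnetic field) has dimensions [I^-1 M T^-2].
d (distance) has dimensions [L].

Left side: [L]
Right side: [L]

Both sides have the same dimensions, so the equation is dimensionally consistent.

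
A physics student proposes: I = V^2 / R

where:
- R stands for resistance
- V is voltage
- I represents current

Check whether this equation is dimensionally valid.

No

R (resistance) has dimensions [I^-2 L^2 M T^-3].
V (voltage) has dimensions [I^-1 L^2 M T^-3].
I (current) has dimensions [I].

Left side: [I]
Right side: [L^2 M T^-3]

The two sides have different dimensions, so the equation is NOT dimensionally consistent.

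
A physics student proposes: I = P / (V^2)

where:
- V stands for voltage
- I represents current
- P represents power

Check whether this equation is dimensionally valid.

No

V (voltage) has dimensions [I^-1 L^2 M T^-3].
I (current) has dimensions [I].
P (power) has dimensions [L^2 M T^-3].

Left side: [I]
Right side: [I^2 L^-2 M^-1 T^3]

The two sides have different dimensions, so the equation is NOT dimensionally consistent.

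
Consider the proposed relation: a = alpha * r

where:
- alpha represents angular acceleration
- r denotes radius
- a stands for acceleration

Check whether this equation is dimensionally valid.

Yes

alpha (angular acceleration) has dimensions [T^-2].
r (radius) has dimensions [L].
a (acceleration) has dimensions [L T^-2].

Left side: [L T^-2]
Right side: [L T^-2]

Both sides have the same dimensions, so the equation is dimensionally consistent.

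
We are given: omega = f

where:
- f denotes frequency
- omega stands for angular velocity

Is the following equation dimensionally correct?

Yes

f (frequency) has dimensions [T^-1].
omega (angular velocity) has dimensions [T^-1].

Left side: [T^-1]
Right side: [T^-1]

Both sides have the same dimensions, so the equation is dimensionally consistent.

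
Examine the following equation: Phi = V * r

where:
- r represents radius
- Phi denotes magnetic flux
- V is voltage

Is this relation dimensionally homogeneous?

No

r (radius) has dimensions [L].
Phi (magnetic flux) has dimensions [I^-1 L^2 M T^-2].
V (voltage) has dimensions [I^-1 L^2 M T^-3].

Left side: [I^-1 L^2 M T^-2]
Right side: [I^-1 L^3 M T^-3]

The two sides have different dimensions, so the equation is NOT dimensionally consistent.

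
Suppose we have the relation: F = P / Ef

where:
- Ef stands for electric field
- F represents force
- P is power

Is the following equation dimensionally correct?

No

Ef (electric field) has dimensions [I^-1 L M T^-3].
F (force) has dimensions [L M T^-2].
P (power) has dimensions [L^2 M T^-3].

Left side: [L M T^-2]
Right side: [I L]

The two sides have different dimensions, so the equation is NOT dimensionally consistent.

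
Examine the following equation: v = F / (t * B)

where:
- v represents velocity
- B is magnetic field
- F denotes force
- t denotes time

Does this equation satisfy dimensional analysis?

No

v (velocity) has dimensions [L T^-1].
B (magnetic field) has dimensions [I^-1 M T^-2].
F (force) has dimensions [L M T^-2].
t (time) has dimensions [T].

Left side: [L T^-1]
Right side: [I L T^-1]

The two sides have different dimensions, so the equation is NOT dimensionally consistent.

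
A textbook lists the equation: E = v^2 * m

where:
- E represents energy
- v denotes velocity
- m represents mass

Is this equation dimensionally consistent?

Yes

E (energy) has dimensions [L^2 M T^-2].
v (velocity) has dimensions [L T^-1].
m (mass) has dimensions [M].

Left side: [L^2 M T^-2]
Right side: [L^2 M T^-2]

Both sides have the same dimensions, so the equation is dimensionally consistent.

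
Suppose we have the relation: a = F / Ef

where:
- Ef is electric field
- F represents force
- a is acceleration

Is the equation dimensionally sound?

No

Ef (electric field) has dimensions [I^-1 L M T^-3].
F (force) has dimensions [L M T^-2].
a (acceleration) has dimensions [L T^-2].

Left side: [L T^-2]
Right side: [I T]

The two sides have different dimensions, so the equation is NOT dimensionally consistent.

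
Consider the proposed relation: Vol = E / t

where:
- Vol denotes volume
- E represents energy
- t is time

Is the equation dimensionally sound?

No

Vol (volume) has dimensions [L^3].
E (energy) has dimensions [L^2 M T^-2].
t (time) has dimensions [T].

Left side: [L^3]
Right side: [L^2 M T^-3]

The two sides have different dimensions, so the equation is NOT dimensionally consistent.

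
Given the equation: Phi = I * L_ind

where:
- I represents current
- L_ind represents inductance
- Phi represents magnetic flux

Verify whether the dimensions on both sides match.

Yes

I (current) has dimensions [I].
L_ind (inductance) has dimensions [I^-2 L^2 M T^-2].
Phi (magnetic flux) has dimensions [I^-1 L^2 M T^-2].

Left side: [I^-1 L^2 M T^-2]
Right side: [I^-1 L^2 M T^-2]

Both sides have the same dimensions, so the equation is dimensionally consistent.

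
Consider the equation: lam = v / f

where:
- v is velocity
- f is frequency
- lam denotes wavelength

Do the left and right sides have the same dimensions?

Yes

v (velocity) has dimensions [L T^-1].
f (frequency) has dimensions [T^-1].
lam (wavelength) has dimensions [L].

Left side: [L]
Right side: [L]

Both sides have the same dimensions, so the equation is dimensionally consistent.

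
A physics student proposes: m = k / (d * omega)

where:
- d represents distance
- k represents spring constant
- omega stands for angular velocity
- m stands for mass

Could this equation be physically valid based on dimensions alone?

No

d (distance) has dimensions [L].
k (spring constant) has dimensions [M T^-2].
omega (angular velocity) has dimensions [T^-1].
m (mass) has dimensions [M].

Left side: [M]
Right side: [L^-1 M T^-1]

The two sides have different dimensions, so the equation is NOT dimensionally consistent.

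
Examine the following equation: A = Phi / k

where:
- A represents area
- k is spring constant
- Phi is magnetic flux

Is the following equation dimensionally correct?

No

A (area) has dimensions [L^2].
k (spring constant) has dimensions [M T^-2].
Phi (magnetic flux) has dimensions [I^-1 L^2 M T^-2].

Left side: [L^2]
Right side: [I^-1 L^2]

The two sides have different dimensions, so the equation is NOT dimensionally consistent.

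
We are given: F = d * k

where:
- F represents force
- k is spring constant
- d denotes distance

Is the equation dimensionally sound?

Yes

F (force) has dimensions [L M T^-2].
k (spring constant) has dimensions [M T^-2].
d (distance) has dimensions [L].

Left side: [L M T^-2]
Right side: [L M T^-2]

Both sides have the same dimensions, so the equation is dimensionally consistent.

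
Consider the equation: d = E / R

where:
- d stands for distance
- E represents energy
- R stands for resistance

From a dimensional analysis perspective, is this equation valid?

No

d (distance) has dimensions [L].
E (energy) has dimensions [L^2 M T^-2].
R (resistance) has dimensions [I^-2 L^2 M T^-3].

Left side: [L]
Right side: [I^2 T]

The two sides have different dimensions, so the equation is NOT dimensionally consistent.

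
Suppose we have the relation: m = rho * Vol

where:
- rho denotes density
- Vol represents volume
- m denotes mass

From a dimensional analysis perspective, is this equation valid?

Yes

rho (density) has dimensions [L^-3 M].
Vol (volume) has dimensions [L^3].
m (mass) has dimensions [M].

Left side: [M]
Right side: [M]

Both sides have the same dimensions, so the equation is dimensionally consistent.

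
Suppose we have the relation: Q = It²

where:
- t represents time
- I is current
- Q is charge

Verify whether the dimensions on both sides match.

No

t (time) has dimensions [T].
I (current) has dimensions [I].
Q (charge) has dimensions [I T].

Left side: [I T]
Right side: [I T^2]

The two sides have different dimensions, so the equation is NOT dimensionally consistent.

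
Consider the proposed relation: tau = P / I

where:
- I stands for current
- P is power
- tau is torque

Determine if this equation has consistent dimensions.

No

I (current) has dimensions [I].
P (power) has dimensions [L^2 M T^-3].
tau (torque) has dimensions [L^2 M T^-2].

Left side: [L^2 M T^-2]
Right side: [I^-1 L^2 M T^-3]

The two sides have different dimensions, so the equation is NOT dimensionally consistent.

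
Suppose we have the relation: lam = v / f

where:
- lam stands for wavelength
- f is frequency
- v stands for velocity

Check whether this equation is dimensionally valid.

Yes

lam (wavelength) has dimensions [L].
f (frequency) has dimensions [T^-1].
v (velocity) has dimensions [L T^-1].

Left side: [L]
Right side: [L]

Both sides have the same dimensions, so the equation is dimensionally consistent.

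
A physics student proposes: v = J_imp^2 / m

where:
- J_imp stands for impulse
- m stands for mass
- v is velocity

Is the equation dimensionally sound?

No

J_imp (impulse) has dimensions [L M T^-1].
m (mass) has dimensions [M].
v (velocity) has dimensions [L T^-1].

Left side: [L T^-1]
Right side: [L^2 M T^-2]

The two sides have different dimensions, so the equation is NOT dimensionally consistent.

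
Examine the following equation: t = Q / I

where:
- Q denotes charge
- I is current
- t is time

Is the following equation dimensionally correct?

Yes

Q (charge) has dimensions [I T].
I (current) has dimensions [I].
t (time) has dimensions [T].

Left side: [T]
Right side: [T]

Both sides have the same dimensions, so the equation is dimensionally consistent.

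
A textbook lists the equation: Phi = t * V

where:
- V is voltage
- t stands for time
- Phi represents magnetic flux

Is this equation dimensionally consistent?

Yes

V (voltage) has dimensions [I^-1 L^2 M T^-3].
t (time) has dimensions [T].
Phi (magnetic flux) has dimensions [I^-1 L^2 M T^-2].

Left side: [I^-1 L^2 M T^-2]
Right side: [I^-1 L^2 M T^-2]

Both sides have the same dimensions, so the equation is dimensionally consistent.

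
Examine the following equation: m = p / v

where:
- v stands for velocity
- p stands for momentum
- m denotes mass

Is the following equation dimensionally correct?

Yes

v (velocity) has dimensions [L T^-1].
p (momentum) has dimensions [L M T^-1].
m (mass) has dimensions [M].

Left side: [M]
Right side: [M]

Both sides have the same dimensions, so the equation is dimensionally consistent.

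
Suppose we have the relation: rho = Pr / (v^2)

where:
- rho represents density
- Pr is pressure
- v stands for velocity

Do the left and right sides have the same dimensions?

Yes

rho (density) has dimensions [L^-3 M].
Pr (pressure) has dimensions [L^-1 M T^-2].
v (velocity) has dimensions [L T^-1].

Left side: [L^-3 M]
Right side: [L^-3 M]

Both sides have the same dimensions, so the equation is dimensionally consistent.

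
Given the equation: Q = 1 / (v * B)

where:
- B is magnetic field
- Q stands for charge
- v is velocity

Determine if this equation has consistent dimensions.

No

B (magnetic field) has dimensions [I^-1 M T^-2].
Q (charge) has dimensions [I T].
v (velocity) has dimensions [L T^-1].

Left side: [I T]
Right side: [I L^-1 M^-1 T^3]

The two sides have different dimensions, so the equation is NOT dimensionally consistent.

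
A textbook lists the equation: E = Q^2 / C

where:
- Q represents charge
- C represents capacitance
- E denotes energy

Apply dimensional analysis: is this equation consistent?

Yes

Q (charge) has dimensions [I T].
C (capacitance) has dimensions [I^2 L^-2 M^-1 T^4].
E (energy) has dimensions [L^2 M T^-2].

Left side: [L^2 M T^-2]
Right side: [L^2 M T^-2]

Both sides have the same dimensions, so the equation is dimensionally consistent.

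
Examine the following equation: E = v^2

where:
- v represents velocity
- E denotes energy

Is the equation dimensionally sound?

No

v (velocity) has dimensions [L T^-1].
E (energy) has dimensions [L^2 M T^-2].

Left side: [L^2 M T^-2]
Right side: [L^2 T^-2]

The two sides have different dimensions, so the equation is NOT dimensionally consistent.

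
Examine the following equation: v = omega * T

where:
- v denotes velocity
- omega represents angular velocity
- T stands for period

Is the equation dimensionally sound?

No

v (velocity) has dimensions [L T^-1].
omega (angular velocity) has dimensions [T^-1].
T (period) has dimensions [T].

Left side: [L T^-1]
Right side: [dimensionless]

The two sides have different dimensions, so the equation is NOT dimensionally consistent.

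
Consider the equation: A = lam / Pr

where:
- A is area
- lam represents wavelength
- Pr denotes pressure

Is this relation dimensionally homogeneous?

No

A (area) has dimensions [L^2].
lam (wavelength) has dimensions [L].
Pr (pressure) has dimensions [L^-1 M T^-2].

Left side: [L^2]
Right side: [L^2 M^-1 T^2]

The two sides have different dimensions, so the equation is NOT dimensionally consistent.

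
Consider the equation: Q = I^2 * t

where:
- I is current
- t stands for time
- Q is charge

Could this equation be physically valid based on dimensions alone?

No

I (current) has dimensions [I].
t (time) has dimensions [T].
Q (charge) has dimensions [I T].

Left side: [I T]
Right side: [I^2 T]

The two sides have different dimensions, so the equation is NOT dimensionally consistent.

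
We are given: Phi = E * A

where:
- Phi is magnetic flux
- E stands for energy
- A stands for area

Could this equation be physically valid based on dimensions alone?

No

Phi (magnetic flux) has dimensions [I^-1 L^2 M T^-2].
E (energy) has dimensions [L^2 M T^-2].
A (area) has dimensions [L^2].

Left side: [I^-1 L^2 M T^-2]
Right side: [L^4 M T^-2]

The two sides have different dimensions, so the equation is NOT dimensionally consistent.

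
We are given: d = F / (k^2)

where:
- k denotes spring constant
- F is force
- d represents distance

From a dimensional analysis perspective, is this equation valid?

No

k (spring constant) has dimensions [M T^-2].
F (force) has dimensions [L M T^-2].
d (distance) has dimensions [L].

Left side: [L]
Right side: [L M^-1 T^2]

The two sides have different dimensions, so the equation is NOT dimensionally consistent.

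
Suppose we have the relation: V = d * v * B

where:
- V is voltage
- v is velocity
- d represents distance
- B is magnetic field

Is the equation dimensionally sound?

Yes

V (voltage) has dimensions [I^-1 L^2 M T^-3].
v (velocity) has dimensions [L T^-1].
d (distance) has dimensions [L].
B (magnetic field) has dimensions [I^-1 M T^-2].

Left side: [I^-1 L^2 M T^-3]
Right side: [I^-1 L^2 M T^-3]

Both sides have the same dimensions, so the equation is dimensionally consistent.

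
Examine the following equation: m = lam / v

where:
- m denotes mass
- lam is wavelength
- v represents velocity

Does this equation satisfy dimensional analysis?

No

m (mass) has dimensions [M].
lam (wavelength) has dimensions [L].
v (velocity) has dimensions [L T^-1].

Left side: [M]
Right side: [T]

The two sides have different dimensions, so the equation is NOT dimensionally consistent.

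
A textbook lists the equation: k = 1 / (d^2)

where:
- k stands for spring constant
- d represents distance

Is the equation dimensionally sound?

No

k (spring constant) has dimensions [M T^-2].
d (distance) has dimensions [L].

Left side: [M T^-2]
Right side: [L^-2]

The two sides have different dimensions, so the equation is NOT dimensionally consistent.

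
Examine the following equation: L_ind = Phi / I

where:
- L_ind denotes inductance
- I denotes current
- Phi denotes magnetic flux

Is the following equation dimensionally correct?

Yes

L_ind (inductance) has dimensions [I^-2 L^2 M T^-2].
I (current) has dimensions [I].
Phi (magnetic flux) has dimensions [I^-1 L^2 M T^-2].

Left side: [I^-2 L^2 M T^-2]
Right side: [I^-2 L^2 M T^-2]

Both sides have the same dimensions, so the equation is dimensionally consistent.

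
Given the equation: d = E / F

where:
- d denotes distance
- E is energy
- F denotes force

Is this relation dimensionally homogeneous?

Yes

d (distance) has dimensions [L].
E (energy) has dimensions [L^2 M T^-2].
F (force) has dimensions [L M T^-2].

Left side: [L]
Right side: [L]

Both sides have the same dimensions, so the equation is dimensionally consistent.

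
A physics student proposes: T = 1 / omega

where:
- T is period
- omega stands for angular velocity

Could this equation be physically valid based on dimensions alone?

Yes

T (period) has dimensions [T].
omega (angular velocity) has dimensions [T^-1].

Left side: [T]
Right side: [T]

Both sides have the same dimensions, so the equation is dimensionally consistent.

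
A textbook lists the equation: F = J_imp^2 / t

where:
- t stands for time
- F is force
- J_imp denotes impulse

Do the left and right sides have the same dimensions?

No

t (time) has dimensions [T].
F (force) has dimensions [L M T^-2].
J_imp (impulse) has dimensions [L M T^-1].

Left side: [L M T^-2]
Right side: [L^2 M^2 T^-3]

The two sides have different dimensions, so the equation is NOT dimensionally consistent.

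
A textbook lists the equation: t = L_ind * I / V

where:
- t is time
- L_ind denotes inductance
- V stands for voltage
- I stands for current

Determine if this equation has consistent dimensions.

Yes

t (time) has dimensions [T].
L_ind (inductance) has dimensions [I^-2 L^2 M T^-2].
V (voltage) has dimensions [I^-1 L^2 M T^-3].
I (current) has dimensions [I].

Left side: [T]
Right side: [T]

Both sides have the same dimensions, so the equation is dimensionally consistent.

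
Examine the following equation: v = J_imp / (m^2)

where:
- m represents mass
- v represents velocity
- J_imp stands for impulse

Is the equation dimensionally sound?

No

m (mass) has dimensions [M].
v (velocity) has dimensions [L T^-1].
J_imp (impulse) has dimensions [L M T^-1].

Left side: [L T^-1]
Right side: [L M^-1 T^-1]

The two sides have different dimensions, so the equation is NOT dimensionally consistent.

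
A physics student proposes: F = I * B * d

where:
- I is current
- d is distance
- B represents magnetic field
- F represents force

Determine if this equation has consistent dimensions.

Yes

I (current) has dimensions [I].
d (distance) has dimensions [L].
B (magnetic field) has dimensions [I^-1 M T^-2].
F (force) has dimensions [L M T^-2].

Left side: [L M T^-2]
Right side: [L M T^-2]

Both sides have the same dimensions, so the equation is dimensionally consistent.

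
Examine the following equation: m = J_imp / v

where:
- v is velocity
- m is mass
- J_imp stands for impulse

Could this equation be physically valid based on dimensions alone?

Yes

v (velocity) has dimensions [L T^-1].
m (mass) has dimensions [M].
J_imp (impulse) has dimensions [L M T^-1].

Left side: [M]
Right side: [M]

Both sides have the same dimensions, so the equation is dimensionally consistent.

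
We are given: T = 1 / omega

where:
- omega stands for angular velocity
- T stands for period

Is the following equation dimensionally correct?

Yes

omega (angular velocity) has dimensions [T^-1].
T (period) has dimensions [T].

Left side: [T]
Right side: [T]

Both sides have the same dimensions, so the equation is dimensionally consistent.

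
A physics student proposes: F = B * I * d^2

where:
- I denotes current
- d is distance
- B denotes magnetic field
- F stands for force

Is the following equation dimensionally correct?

No

I (current) has dimensions [I].
d (distance) has dimensions [L].
B (magnetic field) has dimensions [I^-1 M T^-2].
F (force) has dimensions [L M T^-2].

Left side: [L M T^-2]
Right side: [L^2 M T^-2]

The two sides have different dimensions, so the equation is NOT dimensionally consistent.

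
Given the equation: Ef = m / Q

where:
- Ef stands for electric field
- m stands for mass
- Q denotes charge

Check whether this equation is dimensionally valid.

No

Ef (electric field) has dimensions [I^-1 L M T^-3].
m (mass) has dimensions [M].
Q (charge) has dimensions [I T].

Left side: [I^-1 L M T^-3]
Right side: [I^-1 M T^-1]

The two sides have different dimensions, so the equation is NOT dimensionally consistent.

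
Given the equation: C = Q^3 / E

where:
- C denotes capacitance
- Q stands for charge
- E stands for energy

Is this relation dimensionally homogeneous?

No

C (capacitance) has dimensions [I^2 L^-2 M^-1 T^4].
Q (charge) has dimensions [I T].
E (energy) has dimensions [L^2 M T^-2].

Left side: [I^2 L^-2 M^-1 T^4]
Right side: [I^3 L^-2 M^-1 T^5]

The two sides have different dimensions, so the equation is NOT dimensionally consistent.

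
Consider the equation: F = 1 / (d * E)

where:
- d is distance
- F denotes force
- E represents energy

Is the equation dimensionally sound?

No

d (distance) has dimensions [L].
F (force) has dimensions [L M T^-2].
E (energy) has dimensions [L^2 M T^-2].

Left side: [L M T^-2]
Right side: [L^-3 M^-1 T^2]

The two sides have different dimensions, so the equation is NOT dimensionally consistent.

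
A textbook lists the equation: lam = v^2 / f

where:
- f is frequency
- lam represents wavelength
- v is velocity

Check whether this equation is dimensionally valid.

No

f (frequency) has dimensions [T^-1].
lam (wavelength) has dimensions [L].
v (velocity) has dimensions [L T^-1].

Left side: [L]
Right side: [L^2 T^-1]

The two sides have different dimensions, so the equation is NOT dimensionally consistent.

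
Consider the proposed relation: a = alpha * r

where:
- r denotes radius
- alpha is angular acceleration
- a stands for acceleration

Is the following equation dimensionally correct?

Yes

r (radius) has dimensions [L].
alpha (angular acceleration) has dimensions [T^-2].
a (acceleration) has dimensions [L T^-2].

Left side: [L T^-2]
Right side: [L T^-2]

Both sides have the same dimensions, so the equation is dimensionally consistent.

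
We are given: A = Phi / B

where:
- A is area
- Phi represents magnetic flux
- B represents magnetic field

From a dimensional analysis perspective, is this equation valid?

Yes

A (area) has dimensions [L^2].
Phi (magnetic flux) has dimensions [I^-1 L^2 M T^-2].
B (magnetic field) has dimensions [I^-1 M T^-2].

Left side: [L^2]
Right side: [L^2]

Both sides have the same dimensions, so the equation is dimensionally consistent.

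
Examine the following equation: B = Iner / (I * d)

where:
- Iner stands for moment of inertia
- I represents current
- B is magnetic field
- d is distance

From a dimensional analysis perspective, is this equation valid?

No

Iner (moment of inertia) has dimensions [L^2 M].
I (current) has dimensions [I].
B (magnetic field) has dimensions [I^-1 M T^-2].
d (distance) has dimensions [L].

Left side: [I^-1 M T^-2]
Right side: [I^-1 L M]

The two sides have different dimensions, so the equation is NOT dimensionally consistent.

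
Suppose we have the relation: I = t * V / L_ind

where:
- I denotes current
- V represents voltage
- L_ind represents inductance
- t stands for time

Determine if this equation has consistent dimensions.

Yes

I (current) has dimensions [I].
V (voltage) has dimensions [I^-1 L^2 M T^-3].
L_ind (inductance) has dimensions [I^-2 L^2 M T^-2].
t (time) has dimensions [T].

Left side: [I]
Right side: [I]

Both sides have the same dimensions, so the equation is dimensionally consistent.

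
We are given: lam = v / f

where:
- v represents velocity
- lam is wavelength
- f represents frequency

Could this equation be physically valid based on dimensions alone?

Yes

v (velocity) has dimensions [L T^-1].
lam (wavelength) has dimensions [L].
f (frequency) has dimensions [T^-1].

Left side: [L]
Right side: [L]

Both sides have the same dimensions, so the equation is dimensionally consistent.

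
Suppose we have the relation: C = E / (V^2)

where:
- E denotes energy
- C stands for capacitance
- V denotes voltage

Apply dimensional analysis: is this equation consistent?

Yes

E (energy) has dimensions [L^2 M T^-2].
C (capacitance) has dimensions [I^2 L^-2 M^-1 T^4].
V (voltage) has dimensions [I^-1 L^2 M T^-3].

Left side: [I^2 L^-2 M^-1 T^4]
Right side: [I^2 L^-2 M^-1 T^4]

Both sides have the same dimensions, so the equation is dimensionally consistent.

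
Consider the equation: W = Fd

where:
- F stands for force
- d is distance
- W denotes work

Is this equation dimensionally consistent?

Yes

F (force) has dimensions [L M T^-2].
d (distance) has dimensions [L].
W (work) has dimensions [L^2 M T^-2].

Left side: [L^2 M T^-2]
Right side: [L^2 M T^-2]

Both sides have the same dimensions, so the equation is dimensionally consistent.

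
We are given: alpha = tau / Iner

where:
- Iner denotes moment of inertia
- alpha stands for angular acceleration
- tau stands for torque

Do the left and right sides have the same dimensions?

Yes

Iner (moment of inertia) has dimensions [L^2 M].
alpha (angular acceleration) has dimensions [T^-2].
tau (torque) has dimensions [L^2 M T^-2].

Left side: [T^-2]
Right side: [T^-2]

Both sides have the same dimensions, so the equation is dimensionally consistent.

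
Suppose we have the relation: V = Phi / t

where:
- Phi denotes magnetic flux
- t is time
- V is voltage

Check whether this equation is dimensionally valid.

Yes

Phi (magnetic flux) has dimensions [I^-1 L^2 M T^-2].
t (time) has dimensions [T].
V (voltage) has dimensions [I^-1 L^2 M T^-3].

Left side: [I^-1 L^2 M T^-3]
Right side: [I^-1 L^2 M T^-3]

Both sides have the same dimensions, so the equation is dimensionally consistent.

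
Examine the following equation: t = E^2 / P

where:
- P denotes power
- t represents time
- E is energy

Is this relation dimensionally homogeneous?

No

P (power) has dimensions [L^2 M T^-3].
t (time) has dimensions [T].
E (energy) has dimensions [L^2 M T^-2].

Left side: [T]
Right side: [L^2 M T^-1]

The two sides have different dimensions, so the equation is NOT dimensionally consistent.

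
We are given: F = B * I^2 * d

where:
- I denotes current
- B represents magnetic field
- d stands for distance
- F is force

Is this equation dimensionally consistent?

No

I (current) has dimensions [I].
B (magnetic field) has dimensions [I^-1 M T^-2].
d (distance) has dimensions [L].
F (force) has dimensions [L M T^-2].

Left side: [L M T^-2]
Right side: [I L M T^-2]

The two sides have different dimensions, so the equation is NOT dimensionally consistent.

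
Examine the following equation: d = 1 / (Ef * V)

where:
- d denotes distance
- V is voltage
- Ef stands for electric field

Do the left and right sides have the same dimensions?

No

d (distance) has dimensions [L].
V (voltage) has dimensions [I^-1 L^2 M T^-3].
Ef (electric field) has dimensions [I^-1 L M T^-3].

Left side: [L]
Right side: [I^2 L^-3 M^-2 T^6]

The two sides have different dimensions, so the equation is NOT dimensionally consistent.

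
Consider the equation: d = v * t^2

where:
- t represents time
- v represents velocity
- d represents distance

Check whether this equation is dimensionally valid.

No

t (time) has dimensions [T].
v (velocity) has dimensions [L T^-1].
d (distance) has dimensions [L].

Left side: [L]
Right side: [L T]

The two sides have different dimensions, so the equation is NOT dimensionally consistent.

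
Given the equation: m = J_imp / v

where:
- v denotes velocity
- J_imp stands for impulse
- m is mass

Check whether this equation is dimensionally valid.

Yes

v (velocity) has dimensions [L T^-1].
J_imp (impulse) has dimensions [L M T^-1].
m (mass) has dimensions [M].

Left side: [M]
Right side: [M]

Both sides have the same dimensions, so the equation is dimensionally consistent.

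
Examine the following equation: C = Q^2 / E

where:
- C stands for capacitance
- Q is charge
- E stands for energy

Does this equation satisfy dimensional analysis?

Yes

C (capacitance) has dimensions [I^2 L^-2 M^-1 T^4].
Q (charge) has dimensions [I T].
E (energy) has dimensions [L^2 M T^-2].

Left side: [I^2 L^-2 M^-1 T^4]
Right side: [I^2 L^-2 M^-1 T^4]

Both sides have the same dimensions, so the equation is dimensionally consistent.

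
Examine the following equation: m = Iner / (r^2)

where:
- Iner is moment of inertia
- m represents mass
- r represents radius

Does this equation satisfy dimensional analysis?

Yes

Iner (moment of inertia) has dimensions [L^2 M].
m (mass) has dimensions [M].
r (radius) has dimensions [L].

Left side: [M]
Right side: [M]

Both sides have the same dimensions, so the equation is dimensionally consistent.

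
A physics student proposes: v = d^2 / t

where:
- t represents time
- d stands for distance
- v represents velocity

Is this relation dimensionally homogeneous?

No

t (time) has dimensions [T].
d (distance) has dimensions [L].
v (velocity) has dimensions [L T^-1].

Left side: [L T^-1]
Right side: [L^2 T^-1]

The two sides have different dimensions, so the equation is NOT dimensionally consistent.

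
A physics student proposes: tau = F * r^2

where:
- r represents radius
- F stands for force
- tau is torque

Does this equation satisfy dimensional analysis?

No

r (radius) has dimensions [L].
F (force) has dimensions [L M T^-2].
tau (torque) has dimensions [L^2 M T^-2].

Left side: [L^2 M T^-2]
Right side: [L^3 M T^-2]

The two sides have different dimensions, so the equation is NOT dimensionally consistent.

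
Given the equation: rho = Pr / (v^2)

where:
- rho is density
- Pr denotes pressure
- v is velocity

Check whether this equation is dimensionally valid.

Yes

rho (density) has dimensions [L^-3 M].
Pr (pressure) has dimensions [L^-1 M T^-2].
v (velocity) has dimensions [L T^-1].

Left side: [L^-3 M]
Right side: [L^-3 M]

Both sides have the same dimensions, so the equation is dimensionally consistent.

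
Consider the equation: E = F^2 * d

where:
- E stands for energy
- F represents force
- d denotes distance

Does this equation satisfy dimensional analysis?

No

E (energy) has dimensions [L^2 M T^-2].
F (force) has dimensions [L M T^-2].
d (distance) has dimensions [L].

Left side: [L^2 M T^-2]
Right side: [L^3 M^2 T^-4]

The two sides have different dimensions, so the equation is NOT dimensionally consistent.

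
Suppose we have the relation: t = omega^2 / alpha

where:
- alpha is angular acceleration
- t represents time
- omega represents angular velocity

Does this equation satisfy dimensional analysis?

No

alpha (angular acceleration) has dimensions [T^-2].
t (time) has dimensions [T].
omega (angular velocity) has dimensions [T^-1].

Left side: [T]
Right side: [dimensionless]

The two sides have different dimensions, so the equation is NOT dimensionally consistent.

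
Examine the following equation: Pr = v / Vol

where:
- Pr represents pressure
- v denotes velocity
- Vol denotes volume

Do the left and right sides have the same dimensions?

No

Pr (pressure) has dimensions [L^-1 M T^-2].
v (velocity) has dimensions [L T^-1].
Vol (volume) has dimensions [L^3].

Left side: [L^-1 M T^-2]
Right side: [L^-2 T^-1]

The two sides have different dimensions, so the equation is NOT dimensionally consistent.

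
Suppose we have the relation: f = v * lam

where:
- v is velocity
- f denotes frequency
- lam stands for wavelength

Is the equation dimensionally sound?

No

v (velocity) has dimensions [L T^-1].
f (frequency) has dimensions [T^-1].
lam (wavelength) has dimensions [L].

Left side: [T^-1]
Right side: [L^2 T^-1]

The two sides have different dimensions, so the equation is NOT dimensionally consistent.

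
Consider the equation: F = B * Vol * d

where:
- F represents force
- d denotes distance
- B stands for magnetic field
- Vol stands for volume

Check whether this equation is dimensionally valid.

No

F (force) has dimensions [L M T^-2].
d (distance) has dimensions [L].
B (magnetic field) has dimensions [I^-1 M T^-2].
Vol (volume) has dimensions [L^3].

Left side: [L M T^-2]
Right side: [I^-1 L^4 M T^-2]

The two sides have different dimensions, so the equation is NOT dimensionally consistent.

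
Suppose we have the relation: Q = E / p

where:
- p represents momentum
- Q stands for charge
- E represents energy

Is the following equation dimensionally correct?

No

p (momentum) has dimensions [L M T^-1].
Q (charge) has dimensions [I T].
E (energy) has dimensions [L^2 M T^-2].

Left side: [I T]
Right side: [L T^-1]

The two sides have different dimensions, so the equation is NOT dimensionally consistent.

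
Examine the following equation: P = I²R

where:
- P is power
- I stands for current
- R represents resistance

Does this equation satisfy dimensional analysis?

Yes

P (power) has dimensions [L^2 M T^-3].
I (current) has dimensions [I].
R (resistance) has dimensions [I^-2 L^2 M T^-3].

Left side: [L^2 M T^-3]
Right side: [L^2 M T^-3]

Both sides have the same dimensions, so the equation is dimensionally consistent.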